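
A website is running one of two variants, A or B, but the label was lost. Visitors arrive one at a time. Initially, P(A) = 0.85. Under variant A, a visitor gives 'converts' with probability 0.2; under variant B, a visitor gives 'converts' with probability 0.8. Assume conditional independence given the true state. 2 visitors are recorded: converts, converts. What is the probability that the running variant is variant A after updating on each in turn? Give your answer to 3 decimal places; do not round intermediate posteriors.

0.262

Apply Bayes' rule sequentially, carrying P(A) forward.
After 'converts': P(A) = 0.2·0.8500 / (0.2·0.8500 + 0.8·0.1500) ≈ 0.5862
After 'converts': P(A) = 0.2·0.5862 / (0.2·0.5862 + 0.8·0.4138) ≈ 0.2615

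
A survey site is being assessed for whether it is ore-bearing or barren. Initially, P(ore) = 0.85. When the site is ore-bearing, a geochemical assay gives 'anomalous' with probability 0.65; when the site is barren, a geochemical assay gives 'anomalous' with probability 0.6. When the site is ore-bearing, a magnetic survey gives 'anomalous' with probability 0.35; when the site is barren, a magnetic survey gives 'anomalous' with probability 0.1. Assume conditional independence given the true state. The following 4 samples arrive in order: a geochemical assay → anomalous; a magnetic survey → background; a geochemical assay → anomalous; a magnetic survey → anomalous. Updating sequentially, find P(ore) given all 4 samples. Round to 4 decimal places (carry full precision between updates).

After a geochemical assay='anomalous': P(ore) = 0.65·0.8500 / (0.65·0.8500 + 0.6·0.1500) ≈ 0.8599
After a magnetic survey='background': P(ore) = 0.65·0.8599 / (0.65·0.8599 + 0.9·0.1401) ≈ 0.8160
After a geochemical assay='anomalous': P(ore) = 0.65·0.8160 / (0.65·0.8160 + 0.6·0.1840) ≈ 0.8277
After a magnetic survey='anomalous': P(ore) = 0.35·0.8277 / (0.35·0.8277 + 0.1·0.1723) ≈ 0.9439

0.9439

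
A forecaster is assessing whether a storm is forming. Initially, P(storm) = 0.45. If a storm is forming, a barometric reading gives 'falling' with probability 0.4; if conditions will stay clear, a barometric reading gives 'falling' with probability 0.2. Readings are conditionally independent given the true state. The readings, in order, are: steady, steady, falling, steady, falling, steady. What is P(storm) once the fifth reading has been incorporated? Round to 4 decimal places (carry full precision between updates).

0.5800

After 'steady': P(storm) = 0.6·0.4500 / (0.6·0.4500 + 0.8·0.5500) ≈ 0.3803
After 'steady': P(storm) = 0.6·0.3803 / (0.6·0.3803 + 0.8·0.6197) ≈ 0.3152
After 'falling': P(storm) = 0.4·0.3152 / (0.4·0.3152 + 0.2·0.6848) ≈ 0.4793
After 'steady': P(storm) = 0.6·0.4793 / (0.6·0.4793 + 0.8·0.5207) ≈ 0.4084
After 'falling': P(storm) = 0.4·0.4084 / (0.4·0.4084 + 0.2·0.5916) ≈ 0.5800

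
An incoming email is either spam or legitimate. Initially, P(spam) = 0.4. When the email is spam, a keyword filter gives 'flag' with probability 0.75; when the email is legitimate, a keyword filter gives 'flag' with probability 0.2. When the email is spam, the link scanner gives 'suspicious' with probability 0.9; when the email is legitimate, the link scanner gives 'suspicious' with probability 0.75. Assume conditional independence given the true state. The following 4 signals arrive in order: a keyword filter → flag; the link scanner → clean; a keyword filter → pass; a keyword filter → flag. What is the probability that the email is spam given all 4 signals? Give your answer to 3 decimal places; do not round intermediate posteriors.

After a keyword filter='flag': P(spam) = 0.75·0.4000 / (0.75·0.4000 + 0.2·0.6000) ≈ 0.7143
After the link scanner='clean': P(spam) = 0.1·0.7143 / (0.1·0.7143 + 0.25·0.2857) ≈ 0.5000
After a keyword filter='pass': P(spam) = 0.25·0.5000 / (0.25·0.5000 + 0.8·0.5000) ≈ 0.2381
After a keyword filter='flag': P(spam) = 0.75·0.2381 / (0.75·0.2381 + 0.2·0.7619) ≈ 0.5396

0.540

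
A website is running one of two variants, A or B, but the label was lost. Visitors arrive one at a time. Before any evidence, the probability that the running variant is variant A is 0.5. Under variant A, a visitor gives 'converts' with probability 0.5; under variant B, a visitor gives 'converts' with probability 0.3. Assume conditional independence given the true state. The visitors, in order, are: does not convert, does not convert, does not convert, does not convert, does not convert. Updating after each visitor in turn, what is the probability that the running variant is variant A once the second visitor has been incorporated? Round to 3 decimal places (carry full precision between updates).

0.338

After 'does not convert': P(A) = 0.5·0.5000 / (0.5·0.5000 + 0.7·0.5000) ≈ 0.4167
After 'does not convert': P(A) = 0.5·0.4167 / (0.5·0.4167 + 0.7·0.5833) ≈ 0.3378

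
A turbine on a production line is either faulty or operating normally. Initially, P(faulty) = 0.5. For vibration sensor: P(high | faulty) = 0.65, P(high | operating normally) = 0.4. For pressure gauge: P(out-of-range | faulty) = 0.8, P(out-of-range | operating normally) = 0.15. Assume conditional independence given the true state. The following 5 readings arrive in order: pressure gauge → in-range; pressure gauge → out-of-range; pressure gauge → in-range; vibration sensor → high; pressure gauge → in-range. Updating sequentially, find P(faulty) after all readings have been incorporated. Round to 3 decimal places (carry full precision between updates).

After pressure gauge='in-range': P(faulty) = 0.2·0.5000 / (0.2·0.5000 + 0.85·0.5000) ≈ 0.1905
After pressure gauge='out-of-range': P(faulty) = 0.8·0.1905 / (0.8·0.1905 + 0.15·0.8095) ≈ 0.5565
After pressure gauge='in-range': P(faulty) = 0.2·0.5565 / (0.2·0.5565 + 0.85·0.4435) ≈ 0.2280
After vibration sensor='high': P(faulty) = 0.65·0.2280 / (0.65·0.2280 + 0.4·0.7720) ≈ 0.3242
After pressure gauge='in-range': P(faulty) = 0.2·0.3242 / (0.2·0.3242 + 0.85·0.6758) ≈ 0.1014

0.101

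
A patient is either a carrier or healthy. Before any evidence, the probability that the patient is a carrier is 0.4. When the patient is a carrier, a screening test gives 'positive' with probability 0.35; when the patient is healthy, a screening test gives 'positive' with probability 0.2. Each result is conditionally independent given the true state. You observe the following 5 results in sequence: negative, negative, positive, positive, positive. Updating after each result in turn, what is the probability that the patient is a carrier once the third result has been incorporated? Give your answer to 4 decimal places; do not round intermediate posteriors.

Each posterior becomes the prior for the next update.
After 'negative': P(carrier) = 0.65·0.4000 / (0.65·0.4000 + 0.8·0.6000) ≈ 0.3514
After 'negative': P(carrier) = 0.65·0.3514 / (0.65·0.3514 + 0.8·0.6486) ≈ 0.3056
After 'positive': P(carrier) = 0.35·0.3056 / (0.35·0.3056 + 0.2·0.6944) ≈ 0.4351

0.4351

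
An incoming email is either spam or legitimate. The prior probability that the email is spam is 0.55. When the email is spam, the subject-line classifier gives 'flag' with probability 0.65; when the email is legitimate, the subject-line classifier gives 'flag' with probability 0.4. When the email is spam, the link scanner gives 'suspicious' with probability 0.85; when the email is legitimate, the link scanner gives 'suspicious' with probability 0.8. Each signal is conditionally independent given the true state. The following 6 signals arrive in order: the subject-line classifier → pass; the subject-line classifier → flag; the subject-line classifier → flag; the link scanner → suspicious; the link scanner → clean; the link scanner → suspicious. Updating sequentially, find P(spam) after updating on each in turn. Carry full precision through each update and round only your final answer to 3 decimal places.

0.614

Apply Bayes' rule sequentially, carrying P(spam) forward.
After the subject-line classifier='pass': P(spam) = 0.35·0.5500 / (0.35·0.5500 + 0.6·0.4500) ≈ 0.4162
After the subject-line classifier='flag': P(spam) = 0.65·0.4162 / (0.65·0.4162 + 0.4·0.5838) ≈ 0.5367
After the subject-line classifier='flag': P(spam) = 0.65·0.5367 / (0.65·0.5367 + 0.4·0.4633) ≈ 0.6531
After the link scanner='suspicious': P(spam) = 0.85·0.6531 / (0.85·0.6531 + 0.8·0.3469) ≈ 0.6667
After the link scanner='clean': P(spam) = 0.15·0.6667 / (0.15·0.6667 + 0.2·0.3333) ≈ 0.6000
After the link scanner='suspicious': P(spam) = 0.85·0.6000 / (0.85·0.6000 + 0.8·0.4000) ≈ 0.6145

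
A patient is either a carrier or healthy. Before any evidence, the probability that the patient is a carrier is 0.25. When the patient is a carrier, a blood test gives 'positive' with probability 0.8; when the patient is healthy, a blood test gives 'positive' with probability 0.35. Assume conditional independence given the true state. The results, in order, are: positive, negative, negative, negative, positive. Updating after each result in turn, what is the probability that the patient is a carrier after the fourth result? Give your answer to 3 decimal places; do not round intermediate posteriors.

Apply Bayes' rule sequentially, carrying P(carrier) forward.
After 'positive': P(carrier) = 0.8·0.2500 / (0.8·0.2500 + 0.35·0.7500) ≈ 0.4324
After 'negative': P(carrier) = 0.2·0.4324 / (0.2·0.4324 + 0.65·0.5676) ≈ 0.1899
After 'negative': P(carrier) = 0.2·0.1899 / (0.2·0.1899 + 0.65·0.8101) ≈ 0.0673
After 'negative': P(carrier) = 0.2·0.0673 / (0.2·0.0673 + 0.65·0.9327) ≈ 0.0217

0.022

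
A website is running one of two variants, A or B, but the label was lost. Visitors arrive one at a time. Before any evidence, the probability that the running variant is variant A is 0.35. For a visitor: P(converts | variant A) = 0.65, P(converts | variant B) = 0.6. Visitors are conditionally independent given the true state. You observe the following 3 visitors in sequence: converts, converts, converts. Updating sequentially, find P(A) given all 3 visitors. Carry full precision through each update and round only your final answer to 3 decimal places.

0.406

Apply Bayes' rule sequentially, carrying P(A) forward.
After 'converts': P(A) = 0.65·0.3500 / (0.65·0.3500 + 0.6·0.6500) ≈ 0.3684
After 'converts': P(A) = 0.65·0.3684 / (0.65·0.3684 + 0.6·0.6316) ≈ 0.3872
After 'converts': P(A) = 0.65·0.3872 / (0.65·0.3872 + 0.6·0.6128) ≈ 0.4064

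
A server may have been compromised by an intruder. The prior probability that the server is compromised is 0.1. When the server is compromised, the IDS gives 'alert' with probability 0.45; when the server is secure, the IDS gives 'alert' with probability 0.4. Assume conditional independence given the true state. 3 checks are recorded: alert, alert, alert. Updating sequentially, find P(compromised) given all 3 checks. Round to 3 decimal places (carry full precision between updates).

0.137

Each posterior becomes the prior for the next update.
After 'alert': P(compromised) = 0.45·0.1000 / (0.45·0.1000 + 0.4·0.9000) ≈ 0.1111
After 'alert': P(compromised) = 0.45·0.1111 / (0.45·0.1111 + 0.4·0.8889) ≈ 0.1233
After 'alert': P(compromised) = 0.45·0.1233 / (0.45·0.1233 + 0.4·0.8767) ≈ 0.1366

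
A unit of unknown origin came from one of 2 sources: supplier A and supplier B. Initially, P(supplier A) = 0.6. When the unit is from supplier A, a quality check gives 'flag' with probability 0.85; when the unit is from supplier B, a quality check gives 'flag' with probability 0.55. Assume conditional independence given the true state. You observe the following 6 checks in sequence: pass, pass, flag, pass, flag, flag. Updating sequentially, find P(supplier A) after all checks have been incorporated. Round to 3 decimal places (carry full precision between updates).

Apply Bayes' rule sequentially, carrying P(supplier A) forward.
After 'pass': P(supplier A) = 0.15·0.6000 / (0.15·0.6000 + 0.45·0.4000) ≈ 0.3333
After 'pass': P(supplier A) = 0.15·0.3333 / (0.15·0.3333 + 0.45·0.6667) ≈ 0.1429
After 'flag': P(supplier A) = 0.85·0.1429 / (0.85·0.1429 + 0.55·0.8571) ≈ 0.2048
After 'pass': P(supplier A) = 0.15·0.2048 / (0.15·0.2048 + 0.45·0.7952) ≈ 0.0791
After 'flag': P(supplier A) = 0.85·0.0791 / (0.85·0.0791 + 0.55·0.9209) ≈ 0.1171
After 'flag': P(supplier A) = 0.85·0.1171 / (0.85·0.1171 + 0.55·0.8829) ≈ 0.1702

0.170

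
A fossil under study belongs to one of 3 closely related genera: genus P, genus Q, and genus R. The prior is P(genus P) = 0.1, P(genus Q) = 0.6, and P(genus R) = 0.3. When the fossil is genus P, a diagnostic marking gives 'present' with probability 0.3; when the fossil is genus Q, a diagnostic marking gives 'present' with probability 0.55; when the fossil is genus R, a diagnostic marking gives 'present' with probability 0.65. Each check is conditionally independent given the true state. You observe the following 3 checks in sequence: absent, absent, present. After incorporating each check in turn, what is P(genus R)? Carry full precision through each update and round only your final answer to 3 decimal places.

After 'absent': normaliser = 0.7·0.1000 + 0.45·0.6000 + 0.35·0.3000; P(genus P) ≈ 0.1573, P(genus Q) ≈ 0.6067, P(genus R) ≈ 0.2360
After 'absent': normaliser = 0.7·0.1573 + 0.45·0.6067 + 0.35·0.2360; P(genus P) ≈ 0.2364, P(genus Q) ≈ 0.5862, P(genus R) ≈ 0.1773
After 'present': normaliser = 0.3·0.2364 + 0.55·0.5862 + 0.65·0.1773; P(genus P) ≈ 0.1395, P(genus Q) ≈ 0.6339, P(genus R) ≈ 0.2266

0.227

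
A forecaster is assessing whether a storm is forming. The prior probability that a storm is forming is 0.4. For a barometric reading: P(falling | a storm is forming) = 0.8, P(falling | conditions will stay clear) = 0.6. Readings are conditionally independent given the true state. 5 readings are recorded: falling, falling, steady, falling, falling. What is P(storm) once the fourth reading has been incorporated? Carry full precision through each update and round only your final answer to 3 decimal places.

After 'falling': P(storm) = 0.8·0.4000 / (0.8·0.4000 + 0.6·0.6000) ≈ 0.4706
After 'falling': P(storm) = 0.8·0.4706 / (0.8·0.4706 + 0.6·0.5294) ≈ 0.5424
After 'steady': P(storm) = 0.2·0.5424 / (0.2·0.5424 + 0.4·0.4576) ≈ 0.3721
After 'falling': P(storm) = 0.8·0.3721 / (0.8·0.3721 + 0.6·0.6279) ≈ 0.4414

0.441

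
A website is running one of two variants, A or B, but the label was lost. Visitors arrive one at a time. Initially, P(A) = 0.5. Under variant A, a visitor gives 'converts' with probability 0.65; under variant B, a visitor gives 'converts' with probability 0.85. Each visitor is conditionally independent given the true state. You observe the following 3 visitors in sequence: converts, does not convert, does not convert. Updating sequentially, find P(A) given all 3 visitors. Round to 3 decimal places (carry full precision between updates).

0.806

After 'converts': P(A) = 0.65·0.5000 / (0.65·0.5000 + 0.85·0.5000) ≈ 0.4333
After 'does not convert': P(A) = 0.35·0.4333 / (0.35·0.4333 + 0.15·0.5667) ≈ 0.6408
After 'does not convert': P(A) = 0.35·0.6408 / (0.35·0.6408 + 0.15·0.3592) ≈ 0.8063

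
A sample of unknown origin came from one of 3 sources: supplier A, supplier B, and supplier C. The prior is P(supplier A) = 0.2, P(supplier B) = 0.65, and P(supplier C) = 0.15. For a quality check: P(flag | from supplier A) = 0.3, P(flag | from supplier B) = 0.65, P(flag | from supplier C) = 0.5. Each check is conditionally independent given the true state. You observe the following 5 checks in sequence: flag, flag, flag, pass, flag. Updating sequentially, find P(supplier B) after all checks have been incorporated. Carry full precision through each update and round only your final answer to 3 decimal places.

0.875

After 'flag': normaliser = 0.3·0.2000 + 0.65·0.6500 + 0.5·0.1500; P(supplier A) ≈ 0.1076, P(supplier B) ≈ 0.7578, P(supplier C) ≈ 0.1345
After 'flag': normaliser = 0.3·0.1076 + 0.65·0.7578 + 0.5·0.1345; P(supplier A) ≈ 0.0545, P(supplier B) ≈ 0.8319, P(supplier C) ≈ 0.1136
After 'flag': normaliser = 0.3·0.0545 + 0.65·0.8319 + 0.5·0.1136; P(supplier A) ≈ 0.0266, P(supplier B) ≈ 0.8808, P(supplier C) ≈ 0.0925
After 'pass': normaliser = 0.7·0.0266 + 0.35·0.8808 + 0.5·0.0925; P(supplier A) ≈ 0.0500, P(supplier B) ≈ 0.8261, P(supplier C) ≈ 0.1240
After 'flag': normaliser = 0.3·0.0500 + 0.65·0.8261 + 0.5·0.1240; P(supplier A) ≈ 0.0244, P(supplier B) ≈ 0.8746, P(supplier C) ≈ 0.1010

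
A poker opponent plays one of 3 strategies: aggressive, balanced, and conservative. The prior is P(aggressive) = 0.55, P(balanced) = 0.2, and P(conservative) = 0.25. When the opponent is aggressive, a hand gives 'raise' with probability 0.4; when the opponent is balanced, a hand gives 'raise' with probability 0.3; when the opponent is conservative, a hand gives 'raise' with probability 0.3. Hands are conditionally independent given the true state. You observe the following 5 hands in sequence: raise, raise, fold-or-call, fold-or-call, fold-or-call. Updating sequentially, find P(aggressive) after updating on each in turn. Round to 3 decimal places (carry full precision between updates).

0.578

After 'raise': normaliser = 0.4·0.5500 + 0.3·0.2000 + 0.3·0.2500; P(aggressive) ≈ 0.6197, P(balanced) ≈ 0.1690, P(conservative) ≈ 0.2113
After 'raise': normaliser = 0.4·0.6197 + 0.3·0.1690 + 0.3·0.2113; P(aggressive) ≈ 0.6848, P(balanced) ≈ 0.1401, P(conservative) ≈ 0.1751
After 'fold-or-call': normaliser = 0.6·0.6848 + 0.7·0.1401 + 0.7·0.1751; P(aggressive) ≈ 0.6506, P(balanced) ≈ 0.1553, P(conservative) ≈ 0.1941
After 'fold-or-call': normaliser = 0.6·0.6506 + 0.7·0.1553 + 0.7·0.1941; P(aggressive) ≈ 0.6148, P(balanced) ≈ 0.1712, P(conservative) ≈ 0.2140
After 'fold-or-call': normaliser = 0.6·0.6148 + 0.7·0.1712 + 0.7·0.2140; P(aggressive) ≈ 0.5778, P(balanced) ≈ 0.1877, P(conservative) ≈ 0.2346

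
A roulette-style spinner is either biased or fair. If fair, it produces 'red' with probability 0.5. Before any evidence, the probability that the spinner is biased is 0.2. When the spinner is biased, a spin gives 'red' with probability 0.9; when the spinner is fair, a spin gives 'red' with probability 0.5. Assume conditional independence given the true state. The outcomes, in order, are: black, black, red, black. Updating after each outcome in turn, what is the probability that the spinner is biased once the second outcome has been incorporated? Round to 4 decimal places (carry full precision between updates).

Each posterior becomes the prior for the next update.
After 'black': P(biased) = 0.1·0.2000 / (0.1·0.2000 + 0.5·0.8000) ≈ 0.0476
After 'black': P(biased) = 0.1·0.0476 / (0.1·0.0476 + 0.5·0.9524) ≈ 0.0099

0.0099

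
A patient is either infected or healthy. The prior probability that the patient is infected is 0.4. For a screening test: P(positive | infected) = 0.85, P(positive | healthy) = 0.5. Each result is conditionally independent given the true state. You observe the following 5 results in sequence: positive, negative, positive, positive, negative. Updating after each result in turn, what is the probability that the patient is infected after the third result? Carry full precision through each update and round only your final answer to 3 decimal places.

After 'positive': P(infected) = 0.85·0.4000 / (0.85·0.4000 + 0.5·0.6000) ≈ 0.5312
After 'negative': P(infected) = 0.15·0.5312 / (0.15·0.5312 + 0.5·0.4688) ≈ 0.2537
After 'positive': P(infected) = 0.85·0.2537 / (0.85·0.2537 + 0.5·0.7463) ≈ 0.3663

0.366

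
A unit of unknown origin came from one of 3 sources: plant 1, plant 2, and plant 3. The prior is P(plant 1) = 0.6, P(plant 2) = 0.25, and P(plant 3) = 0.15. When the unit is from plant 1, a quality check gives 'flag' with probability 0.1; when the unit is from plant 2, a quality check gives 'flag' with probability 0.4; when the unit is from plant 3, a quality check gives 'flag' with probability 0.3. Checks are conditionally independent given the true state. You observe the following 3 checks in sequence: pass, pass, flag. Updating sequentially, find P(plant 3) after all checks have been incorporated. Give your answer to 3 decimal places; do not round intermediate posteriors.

0.207

Each posterior becomes the prior for the next update.
After 'pass': normaliser = 0.9·0.6000 + 0.6·0.2500 + 0.7·0.1500; P(plant 1) ≈ 0.6792, P(plant 2) ≈ 0.1887, P(plant 3) ≈ 0.1321
After 'pass': normaliser = 0.9·0.6792 + 0.6·0.1887 + 0.7·0.1321; P(plant 1) ≈ 0.7483, P(plant 2) ≈ 0.1386, P(plant 3) ≈ 0.1132
After 'flag': normaliser = 0.1·0.7483 + 0.4·0.1386 + 0.3·0.1132; P(plant 1) ≈ 0.4557, P(plant 2) ≈ 0.3376, P(plant 3) ≈ 0.2068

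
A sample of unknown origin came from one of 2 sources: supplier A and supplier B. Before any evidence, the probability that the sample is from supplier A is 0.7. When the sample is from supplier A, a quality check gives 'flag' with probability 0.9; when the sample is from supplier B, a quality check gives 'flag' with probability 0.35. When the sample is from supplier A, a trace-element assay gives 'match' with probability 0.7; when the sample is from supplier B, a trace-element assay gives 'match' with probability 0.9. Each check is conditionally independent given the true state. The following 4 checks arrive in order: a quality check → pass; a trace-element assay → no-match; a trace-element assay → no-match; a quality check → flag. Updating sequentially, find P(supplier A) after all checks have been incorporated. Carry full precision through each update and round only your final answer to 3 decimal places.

0.893

Apply Bayes' rule sequentially, carrying P(supplier A) forward.
After a quality check='pass': P(supplier A) = 0.1·0.7000 / (0.1·0.7000 + 0.65·0.3000) ≈ 0.2642
After a trace-element assay='no-match': P(supplier A) = 0.3·0.2642 / (0.3·0.2642 + 0.1·0.7358) ≈ 0.5185
After a trace-element assay='no-match': P(supplier A) = 0.3·0.5185 / (0.3·0.5185 + 0.1·0.4815) ≈ 0.7636
After a quality check='flag': P(supplier A) = 0.9·0.7636 / (0.9·0.7636 + 0.35·0.2364) ≈ 0.8926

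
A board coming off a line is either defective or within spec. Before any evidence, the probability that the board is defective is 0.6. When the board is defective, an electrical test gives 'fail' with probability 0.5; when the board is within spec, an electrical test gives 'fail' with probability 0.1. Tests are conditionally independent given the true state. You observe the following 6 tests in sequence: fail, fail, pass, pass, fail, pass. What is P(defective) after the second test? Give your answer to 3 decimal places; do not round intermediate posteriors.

After 'fail': P(defective) = 0.5·0.6000 / (0.5·0.6000 + 0.1·0.4000) ≈ 0.8824
After 'fail': P(defective) = 0.5·0.8824 / (0.5·0.8824 + 0.1·0.1176) ≈ 0.9740

0.974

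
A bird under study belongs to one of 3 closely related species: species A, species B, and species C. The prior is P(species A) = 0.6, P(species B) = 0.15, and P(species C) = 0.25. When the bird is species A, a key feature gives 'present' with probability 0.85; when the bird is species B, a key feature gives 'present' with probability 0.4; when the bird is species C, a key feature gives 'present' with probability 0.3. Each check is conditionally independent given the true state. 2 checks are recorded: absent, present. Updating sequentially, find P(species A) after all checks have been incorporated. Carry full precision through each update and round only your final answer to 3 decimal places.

After 'absent': normaliser = 0.15·0.6000 + 0.6·0.1500 + 0.7·0.2500; P(species A) ≈ 0.2535, P(species B) ≈ 0.2535, P(species C) ≈ 0.4930
After 'present': normaliser = 0.85·0.2535 + 0.4·0.2535 + 0.3·0.4930; P(species A) ≈ 0.4636, P(species B) ≈ 0.2182, P(species C) ≈ 0.3182

0.464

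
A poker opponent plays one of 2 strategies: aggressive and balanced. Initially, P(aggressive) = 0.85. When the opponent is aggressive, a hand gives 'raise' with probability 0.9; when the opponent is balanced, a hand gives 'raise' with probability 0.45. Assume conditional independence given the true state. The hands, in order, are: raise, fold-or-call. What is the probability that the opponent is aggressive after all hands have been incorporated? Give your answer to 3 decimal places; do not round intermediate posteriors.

After 'raise': P(aggressive) = 0.9·0.8500 / (0.9·0.8500 + 0.45·0.1500) ≈ 0.9189
After 'fold-or-call': P(aggressive) = 0.1·0.9189 / (0.1·0.9189 + 0.55·0.0811) ≈ 0.6733

0.673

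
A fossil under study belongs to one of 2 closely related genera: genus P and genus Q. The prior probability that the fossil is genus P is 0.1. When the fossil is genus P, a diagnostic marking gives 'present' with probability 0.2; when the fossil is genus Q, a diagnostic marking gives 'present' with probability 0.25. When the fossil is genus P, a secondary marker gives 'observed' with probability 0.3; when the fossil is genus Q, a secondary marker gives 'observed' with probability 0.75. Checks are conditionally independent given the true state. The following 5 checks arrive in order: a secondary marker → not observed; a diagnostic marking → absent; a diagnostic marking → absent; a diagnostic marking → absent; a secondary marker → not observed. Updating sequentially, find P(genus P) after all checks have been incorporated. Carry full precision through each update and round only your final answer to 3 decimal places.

0.514

Each posterior becomes the prior for the next update.
After a secondary marker='not observed': P(genus P) = 0.7·0.1000 / (0.7·0.1000 + 0.25·0.9000) ≈ 0.2373
After a diagnostic marking='absent': P(genus P) = 0.8·0.2373 / (0.8·0.2373 + 0.75·0.7627) ≈ 0.2492
After a diagnostic marking='absent': P(genus P) = 0.8·0.2492 / (0.8·0.2492 + 0.75·0.7508) ≈ 0.2614
After a diagnostic marking='absent': P(genus P) = 0.8·0.2614 / (0.8·0.2614 + 0.75·0.7386) ≈ 0.2741
After a secondary marker='not observed': P(genus P) = 0.7·0.2741 / (0.7·0.2741 + 0.25·0.7259) ≈ 0.5139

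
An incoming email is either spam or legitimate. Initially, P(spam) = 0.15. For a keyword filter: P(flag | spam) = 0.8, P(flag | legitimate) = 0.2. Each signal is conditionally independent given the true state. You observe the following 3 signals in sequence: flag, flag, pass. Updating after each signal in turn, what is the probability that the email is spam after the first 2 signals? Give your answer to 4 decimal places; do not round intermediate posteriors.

After 'flag': P(spam) = 0.8·0.1500 / (0.8·0.1500 + 0.2·0.8500) ≈ 0.4138
After 'flag': P(spam) = 0.8·0.4138 / (0.8·0.4138 + 0.2·0.5862) ≈ 0.7385

0.7385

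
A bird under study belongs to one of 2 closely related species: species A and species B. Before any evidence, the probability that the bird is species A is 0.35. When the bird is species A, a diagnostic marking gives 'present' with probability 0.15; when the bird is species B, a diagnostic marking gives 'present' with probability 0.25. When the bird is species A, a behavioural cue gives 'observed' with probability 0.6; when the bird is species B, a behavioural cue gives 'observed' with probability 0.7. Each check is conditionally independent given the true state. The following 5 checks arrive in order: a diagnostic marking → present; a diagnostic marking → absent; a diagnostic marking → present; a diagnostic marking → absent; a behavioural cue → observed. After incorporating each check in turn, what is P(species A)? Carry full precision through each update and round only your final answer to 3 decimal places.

0.176

After a diagnostic marking='present': P(species A) = 0.15·0.3500 / (0.15·0.3500 + 0.25·0.6500) ≈ 0.2442
After a diagnostic marking='absent': P(species A) = 0.85·0.2442 / (0.85·0.2442 + 0.75·0.7558) ≈ 0.2680
After a diagnostic marking='present': P(species A) = 0.15·0.2680 / (0.15·0.2680 + 0.25·0.7320) ≈ 0.1801
After a diagnostic marking='absent': P(species A) = 0.85·0.1801 / (0.85·0.1801 + 0.75·0.8199) ≈ 0.1993
After a behavioural cue='observed': P(species A) = 0.6·0.1993 / (0.6·0.1993 + 0.7·0.8007) ≈ 0.1759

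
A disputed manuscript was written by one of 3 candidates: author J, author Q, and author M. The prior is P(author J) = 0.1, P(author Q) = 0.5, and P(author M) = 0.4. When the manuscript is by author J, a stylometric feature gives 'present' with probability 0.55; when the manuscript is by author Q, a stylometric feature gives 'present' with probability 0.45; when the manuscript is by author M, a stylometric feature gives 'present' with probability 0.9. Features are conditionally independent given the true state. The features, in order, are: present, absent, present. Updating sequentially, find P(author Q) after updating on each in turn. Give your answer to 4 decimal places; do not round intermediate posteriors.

0.5476

After 'present': normaliser = 0.55·0.1000 + 0.45·0.5000 + 0.9·0.4000; P(author J) ≈ 0.0859, P(author Q) ≈ 0.3516, P(author M) ≈ 0.5625
After 'absent': normaliser = 0.45·0.0859 + 0.55·0.3516 + 0.1·0.5625; P(author J) ≈ 0.1341, P(author Q) ≈ 0.6707, P(author M) ≈ 0.1951
After 'present': normaliser = 0.55·0.1341 + 0.45·0.6707 + 0.9·0.1951; P(author J) ≈ 0.1338, P(author Q) ≈ 0.5476, P(author M) ≈ 0.3186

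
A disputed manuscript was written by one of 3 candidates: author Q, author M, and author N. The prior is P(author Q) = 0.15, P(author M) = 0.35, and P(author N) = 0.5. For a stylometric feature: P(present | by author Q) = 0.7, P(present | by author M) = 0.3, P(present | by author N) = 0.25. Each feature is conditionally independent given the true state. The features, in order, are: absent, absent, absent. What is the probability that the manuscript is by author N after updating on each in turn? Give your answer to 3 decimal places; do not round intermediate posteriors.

Each posterior becomes the prior for the next update.
After 'absent': normaliser = 0.3·0.1500 + 0.7·0.3500 + 0.75·0.5000; P(author Q) ≈ 0.0677, P(author M) ≈ 0.3684, P(author N) ≈ 0.5639
After 'absent': normaliser = 0.3·0.0677 + 0.7·0.3684 + 0.75·0.5639; P(author Q) ≈ 0.0290, P(author M) ≈ 0.3678, P(author N) ≈ 0.6032
After 'absent': normaliser = 0.3·0.0290 + 0.7·0.3678 + 0.75·0.6032; P(author Q) ≈ 0.0121, P(author M) ≈ 0.3583, P(author N) ≈ 0.6296

0.630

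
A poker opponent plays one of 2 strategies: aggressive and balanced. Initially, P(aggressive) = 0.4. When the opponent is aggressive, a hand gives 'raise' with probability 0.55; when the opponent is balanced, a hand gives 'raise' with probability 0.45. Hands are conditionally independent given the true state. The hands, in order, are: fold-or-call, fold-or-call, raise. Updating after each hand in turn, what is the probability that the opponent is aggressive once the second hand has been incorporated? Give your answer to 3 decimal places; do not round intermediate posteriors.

0.309

After 'fold-or-call': P(aggressive) = 0.45·0.4000 / (0.45·0.4000 + 0.55·0.6000) ≈ 0.3529
After 'fold-or-call': P(aggressive) = 0.45·0.3529 / (0.45·0.3529 + 0.55·0.6471) ≈ 0.3086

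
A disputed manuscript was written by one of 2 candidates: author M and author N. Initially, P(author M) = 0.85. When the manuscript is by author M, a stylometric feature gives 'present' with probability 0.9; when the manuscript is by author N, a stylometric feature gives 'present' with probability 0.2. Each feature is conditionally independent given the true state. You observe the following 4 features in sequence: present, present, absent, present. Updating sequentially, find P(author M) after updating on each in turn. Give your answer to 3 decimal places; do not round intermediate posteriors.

After 'present': P(author M) = 0.9·0.8500 / (0.9·0.8500 + 0.2·0.1500) ≈ 0.9623
After 'present': P(author M) = 0.9·0.9623 / (0.9·0.9623 + 0.2·0.0377) ≈ 0.9914
After 'absent': P(author M) = 0.1·0.9914 / (0.1·0.9914 + 0.8·0.0086) ≈ 0.9348
After 'present': P(author M) = 0.9·0.9348 / (0.9·0.9348 + 0.2·0.0652) ≈ 0.9847

0.985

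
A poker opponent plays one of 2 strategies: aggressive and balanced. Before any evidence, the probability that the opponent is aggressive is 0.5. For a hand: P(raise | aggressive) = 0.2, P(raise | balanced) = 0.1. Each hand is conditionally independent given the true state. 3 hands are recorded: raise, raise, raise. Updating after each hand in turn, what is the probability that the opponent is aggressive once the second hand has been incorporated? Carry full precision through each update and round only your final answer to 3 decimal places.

0.800

After 'raise': P(aggressive) = 0.2·0.5000 / (0.2·0.5000 + 0.1·0.5000) ≈ 0.6667
After 'raise': P(aggressive) = 0.2·0.6667 / (0.2·0.6667 + 0.1·0.3333) ≈ 0.8000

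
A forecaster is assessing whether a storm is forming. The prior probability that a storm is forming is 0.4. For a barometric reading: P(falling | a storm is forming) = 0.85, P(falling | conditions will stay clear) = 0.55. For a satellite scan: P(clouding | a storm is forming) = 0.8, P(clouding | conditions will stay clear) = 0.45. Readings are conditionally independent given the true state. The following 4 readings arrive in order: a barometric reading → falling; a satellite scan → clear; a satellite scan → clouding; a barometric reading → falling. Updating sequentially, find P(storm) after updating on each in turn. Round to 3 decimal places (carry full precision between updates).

After a barometric reading='falling': P(storm) = 0.85·0.4000 / (0.85·0.4000 + 0.55·0.6000) ≈ 0.5075
After a satellite scan='clear': P(storm) = 0.2·0.5075 / (0.2·0.5075 + 0.55·0.4925) ≈ 0.2725
After a satellite scan='clouding': P(storm) = 0.8·0.2725 / (0.8·0.2725 + 0.45·0.7275) ≈ 0.3998
After a barometric reading='falling': P(storm) = 0.85·0.3998 / (0.85·0.3998 + 0.55·0.6002) ≈ 0.5072

0.507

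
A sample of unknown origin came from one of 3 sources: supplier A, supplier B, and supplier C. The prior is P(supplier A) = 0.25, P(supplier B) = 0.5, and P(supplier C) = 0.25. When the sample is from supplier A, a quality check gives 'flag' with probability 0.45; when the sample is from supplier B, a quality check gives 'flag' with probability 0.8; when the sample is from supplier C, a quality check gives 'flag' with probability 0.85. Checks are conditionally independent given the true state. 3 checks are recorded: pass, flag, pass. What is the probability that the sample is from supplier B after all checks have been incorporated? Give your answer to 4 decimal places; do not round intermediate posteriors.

0.2919

After 'pass': normaliser = 0.55·0.2500 + 0.2·0.5000 + 0.15·0.2500; P(supplier A) ≈ 0.5000, P(supplier B) ≈ 0.3636, P(supplier C) ≈ 0.1364
After 'flag': normaliser = 0.45·0.5000 + 0.8·0.3636 + 0.85·0.1364; P(supplier A) ≈ 0.3561, P(supplier B) ≈ 0.4604, P(supplier C) ≈ 0.1835
After 'pass': normaliser = 0.55·0.3561 + 0.2·0.4604 + 0.15·0.1835; P(supplier A) ≈ 0.6209, P(supplier B) ≈ 0.2919, P(supplier C) ≈ 0.0872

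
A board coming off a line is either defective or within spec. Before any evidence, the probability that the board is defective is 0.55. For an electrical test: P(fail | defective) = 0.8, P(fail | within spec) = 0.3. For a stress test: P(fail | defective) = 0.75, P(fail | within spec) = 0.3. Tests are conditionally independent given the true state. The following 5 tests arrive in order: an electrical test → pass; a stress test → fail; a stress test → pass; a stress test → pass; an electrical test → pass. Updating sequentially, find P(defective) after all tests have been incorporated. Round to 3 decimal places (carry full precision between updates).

0.031

Apply Bayes' rule sequentially, carrying P(defective) forward.
After an electrical test='pass': P(defective) = 0.2·0.5500 / (0.2·0.5500 + 0.7·0.4500) ≈ 0.2588
After a stress test='fail': P(defective) = 0.75·0.2588 / (0.75·0.2588 + 0.3·0.7412) ≈ 0.4661
After a stress test='pass': P(defective) = 0.25·0.4661 / (0.25·0.4661 + 0.7·0.5339) ≈ 0.2377
After a stress test='pass': P(defective) = 0.25·0.2377 / (0.25·0.2377 + 0.7·0.7623) ≈ 0.1002
After an electrical test='pass': P(defective) = 0.2·0.1002 / (0.2·0.1002 + 0.7·0.8998) ≈ 0.0308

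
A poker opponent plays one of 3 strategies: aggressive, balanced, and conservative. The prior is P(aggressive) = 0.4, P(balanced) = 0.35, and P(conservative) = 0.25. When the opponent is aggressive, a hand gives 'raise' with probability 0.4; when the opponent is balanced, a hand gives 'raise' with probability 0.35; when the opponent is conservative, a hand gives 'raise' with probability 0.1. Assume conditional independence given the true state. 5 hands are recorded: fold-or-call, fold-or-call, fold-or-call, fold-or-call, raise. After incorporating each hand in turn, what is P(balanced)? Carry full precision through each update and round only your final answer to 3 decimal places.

0.371

After 'fold-or-call': normaliser = 0.6·0.4000 + 0.65·0.3500 + 0.9·0.2500; P(aggressive) ≈ 0.3466, P(balanced) ≈ 0.3285, P(conservative) ≈ 0.3249
After 'fold-or-call': normaliser = 0.6·0.3466 + 0.65·0.3285 + 0.9·0.3249; P(aggressive) ≈ 0.2913, P(balanced) ≈ 0.2991, P(conservative) ≈ 0.4096
After 'fold-or-call': normaliser = 0.6·0.2913 + 0.65·0.2991 + 0.9·0.4096; P(aggressive) ≈ 0.2369, P(balanced) ≈ 0.2635, P(conservative) ≈ 0.4996
After 'fold-or-call': normaliser = 0.6·0.2369 + 0.65·0.2635 + 0.9·0.4996; P(aggressive) ≈ 0.1862, P(balanced) ≈ 0.2245, P(conservative) ≈ 0.5893
After 'raise': normaliser = 0.4·0.1862 + 0.35·0.2245 + 0.1·0.5893; P(aggressive) ≈ 0.3514, P(balanced) ≈ 0.3706, P(conservative) ≈ 0.2780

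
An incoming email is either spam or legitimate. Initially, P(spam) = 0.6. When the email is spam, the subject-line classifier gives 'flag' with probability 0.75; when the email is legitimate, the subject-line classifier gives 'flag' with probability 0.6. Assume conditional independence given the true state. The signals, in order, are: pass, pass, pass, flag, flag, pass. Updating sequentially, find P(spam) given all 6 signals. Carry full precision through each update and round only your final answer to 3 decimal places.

0.263

After 'pass': P(spam) = 0.25·0.6000 / (0.25·0.6000 + 0.4·0.4000) ≈ 0.4839
After 'pass': P(spam) = 0.25·0.4839 / (0.25·0.4839 + 0.4·0.5161) ≈ 0.3695
After 'pass': P(spam) = 0.25·0.3695 / (0.25·0.3695 + 0.4·0.6305) ≈ 0.2680
After 'flag': P(spam) = 0.75·0.2680 / (0.75·0.2680 + 0.6·0.7320) ≈ 0.3140
After 'flag': P(spam) = 0.75·0.3140 / (0.75·0.3140 + 0.6·0.6860) ≈ 0.3640
After 'pass': P(spam) = 0.25·0.3640 / (0.25·0.3640 + 0.4·0.6360) ≈ 0.2634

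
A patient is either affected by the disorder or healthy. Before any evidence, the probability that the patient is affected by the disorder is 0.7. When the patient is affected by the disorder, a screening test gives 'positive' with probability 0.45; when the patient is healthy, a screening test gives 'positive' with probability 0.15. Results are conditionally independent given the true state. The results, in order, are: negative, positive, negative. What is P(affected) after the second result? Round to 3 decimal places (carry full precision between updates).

After 'negative': P(affected) = 0.55·0.7000 / (0.55·0.7000 + 0.85·0.3000) ≈ 0.6016
After 'positive': P(affected) = 0.45·0.6016 / (0.45·0.6016 + 0.15·0.3984) ≈ 0.8191

0.819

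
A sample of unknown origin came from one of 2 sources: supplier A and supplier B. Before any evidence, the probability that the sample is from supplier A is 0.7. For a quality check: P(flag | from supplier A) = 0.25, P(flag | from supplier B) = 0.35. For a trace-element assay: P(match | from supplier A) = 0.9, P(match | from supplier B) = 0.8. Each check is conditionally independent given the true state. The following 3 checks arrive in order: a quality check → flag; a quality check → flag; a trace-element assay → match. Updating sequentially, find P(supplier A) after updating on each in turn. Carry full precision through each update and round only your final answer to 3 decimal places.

After a quality check='flag': P(supplier A) = 0.25·0.7000 / (0.25·0.7000 + 0.35·0.3000) ≈ 0.6250
After a quality check='flag': P(supplier A) = 0.25·0.6250 / (0.25·0.6250 + 0.35·0.3750) ≈ 0.5435
After a trace-element assay='match': P(supplier A) = 0.9·0.5435 / (0.9·0.5435 + 0.8·0.4565) ≈ 0.5725

0.573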